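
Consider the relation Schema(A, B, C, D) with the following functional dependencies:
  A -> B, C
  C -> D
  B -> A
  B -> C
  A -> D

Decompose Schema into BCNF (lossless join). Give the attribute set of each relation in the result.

Candidate keys of the original relation: {A}, {B}.
{A, B, C, D}: {C} determines {C, D} here but is not a superkey — split on C -> D, giving {C, D} and {A, B, C}.
{C, D} has no BCNF violation.
{A, B, C} has no BCNF violation.

{A, B, C}; {C, D}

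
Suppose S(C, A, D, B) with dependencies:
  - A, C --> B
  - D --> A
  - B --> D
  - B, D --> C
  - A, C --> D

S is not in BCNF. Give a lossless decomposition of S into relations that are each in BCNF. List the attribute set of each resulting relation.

{A, D}; {B, C, D}

Candidate keys of the original relation: {A, C}, {B}, {C, D}.
Within {A, B, C, D}: {D}⁺ ∩ {A, B, C, D} = {A, D}, not the whole set, so D --> A violates BCNF; decompose into {A, D} and {B, C, D}.
{A, D}: every determinant is a superkey — BCNF.
{B, C, D}: every determinant is a superkey — BCNF.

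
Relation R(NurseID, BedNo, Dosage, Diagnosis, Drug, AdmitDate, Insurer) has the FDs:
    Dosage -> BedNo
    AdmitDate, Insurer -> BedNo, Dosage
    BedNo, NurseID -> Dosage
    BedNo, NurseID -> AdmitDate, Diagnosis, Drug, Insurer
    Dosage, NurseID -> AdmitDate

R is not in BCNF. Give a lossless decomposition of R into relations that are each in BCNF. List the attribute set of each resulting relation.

Candidate keys of the original relation: {AdmitDate, Insurer, NurseID}, {BedNo, NurseID}, {Dosage, NurseID}.
{AdmitDate, BedNo, Diagnosis, Dosage, Drug, Insurer, NurseID}: {Dosage} determines {BedNo, Dosage} here but is not a superkey — split on Dosage -> BedNo, giving {BedNo, Dosage} and {AdmitDate, Diagnosis, Dosage, Drug, Insurer, NurseID}.
{BedNo, Dosage} is in BCNF.
{AdmitDate, Diagnosis, Dosage, Drug, Insurer, NurseID}: {AdmitDate, Insurer} determines {AdmitDate, Dosage, Insurer} here but is not a superkey — split on AdmitDate, Insurer -> Dosage, giving {AdmitDate, Dosage, Insurer} and {AdmitDate, Diagnosis, Drug, Insurer, NurseID}.
{AdmitDate, Dosage, Insurer} is in BCNF.
{AdmitDate, Diagnosis, Drug, Insurer, NurseID} is in BCNF.

{AdmitDate, Diagnosis, Drug, Insurer, NurseID}; {AdmitDate, Dosage, Insurer}; {BedNo, Dosage}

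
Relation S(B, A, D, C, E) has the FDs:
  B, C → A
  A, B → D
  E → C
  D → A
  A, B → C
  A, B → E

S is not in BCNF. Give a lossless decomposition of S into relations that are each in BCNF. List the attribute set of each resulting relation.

{A, D}; {B, D, E}; {C, E}

Candidate keys of the original relation: {A, B}, {B, C}, {B, D}, {B, E}.
Within {A, B, C, D, E}: {E}⁺ ∩ {A, B, C, D, E} = {C, E}, not the whole set, so E → C violates BCNF; decompose into {C, E} and {A, B, D, E}.
{C, E}: every determinant is a superkey — BCNF.
Within {A, B, D, E}: {D}⁺ ∩ {A, B, D, E} = {A, D}, not the whole set, so D → A violates BCNF; decompose into {A, D} and {B, D, E}.
{A, D}: every determinant is a superkey — BCNF.
{B, D, E}: every determinant is a superkey — BCNF.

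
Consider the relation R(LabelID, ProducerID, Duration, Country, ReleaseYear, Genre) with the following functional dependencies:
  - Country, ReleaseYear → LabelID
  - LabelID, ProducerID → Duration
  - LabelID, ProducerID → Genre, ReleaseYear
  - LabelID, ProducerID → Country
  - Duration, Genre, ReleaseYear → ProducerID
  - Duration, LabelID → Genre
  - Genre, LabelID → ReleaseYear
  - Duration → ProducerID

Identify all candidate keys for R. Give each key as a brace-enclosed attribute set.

{Duration, LabelID}⁺ = {Country, Duration, Genre, LabelID, ProducerID, ReleaseYear}, which is every attribute, so {Duration, LabelID} is a candidate key.
{LabelID, ProducerID}⁺ = {Country, Duration, Genre, LabelID, ProducerID, ReleaseYear}, which is every attribute, so {LabelID, ProducerID} is a candidate key.
{Country, Duration, ReleaseYear}⁺ = {Country, Duration, Genre, LabelID, ProducerID, ReleaseYear}, which is every attribute, so {Country, Duration, ReleaseYear} is a candidate key.
{Country, ProducerID, ReleaseYear}⁺ = {Country, Duration, Genre, LabelID, ProducerID, ReleaseYear}, which is every attribute, so {Country, ProducerID, ReleaseYear} is a candidate key.
No proper subset of any of these is a key, and no other minimal superkey exists.

{Country, Duration, ReleaseYear}, {Country, ProducerID, ReleaseYear}, {Duration, LabelID}, {LabelID, ProducerID}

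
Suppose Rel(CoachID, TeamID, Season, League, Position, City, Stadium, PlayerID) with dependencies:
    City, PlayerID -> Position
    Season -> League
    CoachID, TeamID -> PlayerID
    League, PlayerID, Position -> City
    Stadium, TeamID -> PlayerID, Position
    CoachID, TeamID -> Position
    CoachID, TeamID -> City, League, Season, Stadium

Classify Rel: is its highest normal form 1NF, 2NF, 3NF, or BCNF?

Candidate key: {CoachID, TeamID}. Prime attributes: {CoachID, TeamID}.
For City, PlayerID -> Position we have {City, PlayerID}⁺ = {City, PlayerID, Position}; {City, PlayerID} is not a superkey, so BCNF fails.
Because {Position} is non-prime and the left side of City, PlayerID -> Position is not a superkey, the relation is not in 3NF.
No proper subset of a key has a non-prime attribute in its closure, so there is no partial dependency; 2NF holds.

2NF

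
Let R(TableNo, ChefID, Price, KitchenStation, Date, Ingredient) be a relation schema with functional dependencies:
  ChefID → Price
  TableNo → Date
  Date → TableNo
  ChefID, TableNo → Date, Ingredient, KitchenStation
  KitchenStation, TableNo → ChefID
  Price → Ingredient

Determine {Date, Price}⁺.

Start with {Date, Price}.
Date → TableNo applies; add {TableNo} → now {Date, Price, TableNo}.
Price → Ingredient applies; add {Ingredient} → now {Date, Ingredient, Price, TableNo}.
No further FD applies.

{Date, Ingredient, Price, TableNo}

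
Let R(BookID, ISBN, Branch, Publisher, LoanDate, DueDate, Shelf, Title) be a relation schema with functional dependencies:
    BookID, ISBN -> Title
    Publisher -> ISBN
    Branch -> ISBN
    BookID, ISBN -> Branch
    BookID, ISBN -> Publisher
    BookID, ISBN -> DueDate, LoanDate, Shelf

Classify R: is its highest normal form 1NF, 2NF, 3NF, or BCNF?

3NF

Candidate keys: {BookID, Branch}, {BookID, ISBN}, {BookID, Publisher}. Prime attributes: {BookID, Branch, ISBN, Publisher}.
Publisher -> ISBN: {Publisher}⁺ = {ISBN, Publisher}, which is not all of the attributes, so the left side is not a superkey — BCNF is violated.
Its right-hand attributes {ISBN} are all prime, as are those of every other non-superkey FD — the relation is in 3NF.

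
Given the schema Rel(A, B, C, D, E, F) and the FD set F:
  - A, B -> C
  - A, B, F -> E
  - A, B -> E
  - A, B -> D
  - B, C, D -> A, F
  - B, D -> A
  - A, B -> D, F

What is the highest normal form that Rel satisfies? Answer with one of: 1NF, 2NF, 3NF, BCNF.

BCNF

Candidate keys: {A, B}, {B, D}. Prime attributes: {A, B, D}.
The left-hand side of every FD is a superkey, so BCNF is satisfied.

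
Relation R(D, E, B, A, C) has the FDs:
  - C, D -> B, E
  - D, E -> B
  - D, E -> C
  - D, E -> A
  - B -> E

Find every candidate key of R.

{B, D}, {C, D}, {D, E}

{D} never appears on the right of any FD, so every key must include it.
{B, D} is a candidate key since {B, D}⁺ = {A, B, C, D, E} covers every attribute.
{C, D} is a candidate key since {C, D}⁺ = {A, B, C, D, E} covers every attribute.
{D, E} is a candidate key since {D, E}⁺ = {A, B, C, D, E} covers every attribute.
These are minimal and exhaustive — every other superkey contains one of them.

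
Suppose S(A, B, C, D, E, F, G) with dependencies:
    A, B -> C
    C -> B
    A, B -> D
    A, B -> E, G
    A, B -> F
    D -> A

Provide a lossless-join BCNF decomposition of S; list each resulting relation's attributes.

Candidate keys of the original relation: {A, B}, {A, C}, {B, D}, {C, D}.
{A, B, C, D, E, F, G}: {C} determines {B, C} here but is not a superkey — split on C -> B, giving {B, C} and {A, C, D, E, F, G}.
{B, C} is in BCNF.
{A, C, D, E, F, G}: {D} determines {A, D} here but is not a superkey — split on D -> A, giving {A, D} and {C, D, E, F, G}.
{A, D} is in BCNF.
{C, D, E, F, G} is in BCNF.

{A, D}; {B, C}; {C, D, E, F, G}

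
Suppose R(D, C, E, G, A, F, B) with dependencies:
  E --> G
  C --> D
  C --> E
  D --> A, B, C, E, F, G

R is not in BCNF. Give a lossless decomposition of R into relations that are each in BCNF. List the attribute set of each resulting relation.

Candidate keys of the original relation: {C}, {D}.
Within {A, B, C, D, E, F, G}: {E}⁺ ∩ {A, B, C, D, E, F, G} = {E, G}, not the whole set, so E --> G violates BCNF; decompose into {E, G} and {A, B, C, D, E, F}.
{E, G} is in BCNF.
{A, B, C, D, E, F} is in BCNF.

{A, B, C, D, E, F}; {E, G}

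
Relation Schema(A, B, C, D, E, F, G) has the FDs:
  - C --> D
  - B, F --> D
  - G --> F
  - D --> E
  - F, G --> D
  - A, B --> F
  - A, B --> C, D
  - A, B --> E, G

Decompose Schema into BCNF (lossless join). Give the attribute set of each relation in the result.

Candidate key of the original relation: {A, B}.
In {A, B, C, D, E, F, G}, {C} is not a superkey ({C}⁺ restricted to this set is {C, D, E}), so split on C --> D, E into {C, D, E} and {A, B, C, F, G}.
In {C, D, E}, {D} is not a superkey ({D}⁺ restricted to this set is {D, E}), so split on D --> E into {D, E} and {C, D}.
{D, E} is in BCNF.
{C, D} is in BCNF.
In {A, B, C, F, G}, {G} is not a superkey ({G}⁺ restricted to this set is {F, G}), so split on G --> F into {F, G} and {A, B, C, G}.
{F, G} is in BCNF.
{A, B, C, G} is in BCNF.

{A, B, C, G}; {C, D}; {D, E}; {F, G}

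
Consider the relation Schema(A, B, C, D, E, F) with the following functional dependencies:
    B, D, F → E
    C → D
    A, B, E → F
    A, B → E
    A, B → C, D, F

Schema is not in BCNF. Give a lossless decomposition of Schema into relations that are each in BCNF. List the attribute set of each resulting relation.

Candidate key of the original relation: {A, B}.
{A, B, C, D, E, F}: {B, D, F} determines {B, D, E, F} here but is not a superkey — split on B, D, F → E, giving {B, D, E, F} and {A, B, C, D, F}.
{B, D, E, F} has no BCNF violation.
{A, B, C, D, F}: {C} determines {C, D} here but is not a superkey — split on C → D, giving {C, D} and {A, B, C, F}.
{C, D} has no BCNF violation.
{A, B, C, F} has no BCNF violation.

{A, B, C, F}; {B, D, E, F}; {C, D}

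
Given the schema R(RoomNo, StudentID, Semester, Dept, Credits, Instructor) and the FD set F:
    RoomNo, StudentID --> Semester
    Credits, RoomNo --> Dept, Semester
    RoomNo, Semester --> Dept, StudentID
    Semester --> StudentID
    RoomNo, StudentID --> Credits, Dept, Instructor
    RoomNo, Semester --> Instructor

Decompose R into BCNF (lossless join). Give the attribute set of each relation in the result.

{Credits, Dept, Instructor, RoomNo, Semester}; {Semester, StudentID}

Candidate keys of the original relation: {Credits, RoomNo}, {RoomNo, Semester}, {RoomNo, StudentID}.
{Credits, Dept, Instructor, RoomNo, Semester, StudentID}: {Semester} determines {Semester, StudentID} here but is not a superkey — split on Semester --> StudentID, giving {Semester, StudentID} and {Credits, Dept, Instructor, RoomNo, Semester}.
{Semester, StudentID} has no BCNF violation.
{Credits, Dept, Instructor, RoomNo, Semester} has no BCNF violation.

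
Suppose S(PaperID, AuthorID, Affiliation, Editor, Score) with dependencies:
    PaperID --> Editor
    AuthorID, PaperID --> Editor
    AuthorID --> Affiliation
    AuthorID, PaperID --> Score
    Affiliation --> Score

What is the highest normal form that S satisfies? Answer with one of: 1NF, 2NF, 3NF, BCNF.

1NF

Candidate key: {AuthorID, PaperID}. Prime attributes: {AuthorID, PaperID}.
PaperID --> Editor breaks BCNF: {PaperID}⁺ = {Editor, PaperID}, so {PaperID} is not a superkey.
Because {Editor} is non-prime and the left side of PaperID --> Editor is not a superkey, the relation is not in 3NF.
{AuthorID} is a proper subset of the key {AuthorID, PaperID}, and {AuthorID}⁺ contains the non-prime attributes {Affiliation, Score} — a partial dependency, so 2NF is violated.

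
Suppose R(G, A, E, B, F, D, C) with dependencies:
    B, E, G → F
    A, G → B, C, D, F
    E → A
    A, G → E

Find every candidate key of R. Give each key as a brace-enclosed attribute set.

{A, G}, {E, G}

Attributes never on any right-hand side: {G} — every candidate key must contain it.
{A, G} is a candidate key since {A, G}⁺ = {A, B, C, D, E, F, G} covers every attribute.
{E, G} is a candidate key since {E, G}⁺ = {A, B, C, D, E, F, G} covers every attribute.
No proper subset of any of these is a key, and no other minimal superkey exists.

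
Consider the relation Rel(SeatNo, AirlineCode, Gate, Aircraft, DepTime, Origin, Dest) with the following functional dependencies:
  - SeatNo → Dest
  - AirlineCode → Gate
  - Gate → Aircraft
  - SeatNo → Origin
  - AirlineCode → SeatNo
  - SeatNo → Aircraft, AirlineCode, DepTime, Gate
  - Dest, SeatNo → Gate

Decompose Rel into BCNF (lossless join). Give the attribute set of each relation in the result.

Candidate keys of the original relation: {AirlineCode}, {SeatNo}.
Within {Aircraft, AirlineCode, DepTime, Dest, Gate, Origin, SeatNo}: {Gate}⁺ ∩ {Aircraft, AirlineCode, DepTime, Dest, Gate, Origin, SeatNo} = {Aircraft, Gate}, not the whole set, so Gate → Aircraft violates BCNF; decompose into {Aircraft, Gate} and {AirlineCode, DepTime, Dest, Gate, Origin, SeatNo}.
{Aircraft, Gate} is in BCNF.
{AirlineCode, DepTime, Dest, Gate, Origin, SeatNo} is in BCNF.

{Aircraft, Gate}; {AirlineCode, DepTime, Dest, Gate, Origin, SeatNo}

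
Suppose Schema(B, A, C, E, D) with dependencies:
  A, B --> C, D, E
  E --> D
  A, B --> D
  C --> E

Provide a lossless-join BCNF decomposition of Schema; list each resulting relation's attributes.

{A, B, C}; {C, E}; {D, E}

Candidate key of the original relation: {A, B}.
{A, B, C, D, E}: {E} determines {D, E} here but is not a superkey — split on E --> D, giving {D, E} and {A, B, C, E}.
{D, E} is in BCNF.
{A, B, C, E}: {C} determines {C, E} here but is not a superkey — split on C --> E, giving {C, E} and {A, B, C}.
{C, E} is in BCNF.
{A, B, C} is in BCNF.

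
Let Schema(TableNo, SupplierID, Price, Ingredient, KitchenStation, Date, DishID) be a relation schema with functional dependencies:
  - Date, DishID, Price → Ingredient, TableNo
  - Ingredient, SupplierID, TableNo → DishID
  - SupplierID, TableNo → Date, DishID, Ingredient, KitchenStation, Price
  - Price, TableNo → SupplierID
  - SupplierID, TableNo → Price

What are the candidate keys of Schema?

Closure of {Price, TableNo} is {Date, DishID, Ingredient, KitchenStation, Price, SupplierID, TableNo}, the whole schema; {Price, TableNo} is a candidate key.
Closure of {SupplierID, TableNo} is {Date, DishID, Ingredient, KitchenStation, Price, SupplierID, TableNo}, the whole schema; {SupplierID, TableNo} is a candidate key.
Closure of {Date, DishID, Price} is {Date, DishID, Ingredient, KitchenStation, Price, SupplierID, TableNo}, the whole schema; {Date, DishID, Price} is a candidate key.
No proper subset of any of these is a key, and no other minimal superkey exists.

{Date, DishID, Price}, {Price, TableNo}, {SupplierID, TableNo}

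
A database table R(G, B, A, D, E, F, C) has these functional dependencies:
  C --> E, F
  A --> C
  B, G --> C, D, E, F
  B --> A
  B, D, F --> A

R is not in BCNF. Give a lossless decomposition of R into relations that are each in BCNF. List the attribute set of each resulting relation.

Candidate key of the original relation: {B, G}.
{A, B, C, D, E, F, G}: {C} determines {C, E, F} here but is not a superkey — split on C --> E, F, giving {C, E, F} and {A, B, C, D, G}.
{C, E, F} has no BCNF violation.
{A, B, C, D, G}: {A} determines {A, C} here but is not a superkey — split on A --> C, giving {A, C} and {A, B, D, G}.
{A, C} has no BCNF violation.
{A, B, D, G}: {B} determines {A, B} here but is not a superkey — split on B --> A, giving {A, B} and {B, D, G}.
{A, B} has no BCNF violation.
{B, D, G} has no BCNF violation.

{A, B}; {A, C}; {B, D, G}; {C, E, F}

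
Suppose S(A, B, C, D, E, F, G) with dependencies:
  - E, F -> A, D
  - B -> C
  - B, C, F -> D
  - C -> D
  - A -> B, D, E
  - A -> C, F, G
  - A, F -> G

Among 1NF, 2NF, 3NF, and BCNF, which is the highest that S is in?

Candidate keys: {A}, {E, F}. Prime attributes: {A, E, F}.
B -> C: {B}⁺ = {B, C, D}, which is not all of the attributes, so the left side is not a superkey — BCNF is violated.
B -> C determines the non-prime attribute {C} from a non-superkey — 3NF is violated.
No non-prime attribute depends on a proper subset of any candidate key, so 2NF holds.

2NF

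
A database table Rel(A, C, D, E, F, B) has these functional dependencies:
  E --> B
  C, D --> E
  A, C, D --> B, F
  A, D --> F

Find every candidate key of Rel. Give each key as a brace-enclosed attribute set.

Attributes never on any right-hand side: {A, C, D} — every candidate key must contain all of them.
{A, C, D}⁺ = {A, B, C, D, E, F}, which is every attribute, so {A, C, D} is a candidate key.
Every other attribute set either contains this one or has a smaller closure.

{A, C, D}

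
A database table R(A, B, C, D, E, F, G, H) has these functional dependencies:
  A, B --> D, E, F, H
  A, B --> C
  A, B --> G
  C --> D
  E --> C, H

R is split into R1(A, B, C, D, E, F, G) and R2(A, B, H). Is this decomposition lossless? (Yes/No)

The shared attributes are {A, B} and {A, B}⁺ = {A, B, C, D, E, F, G, H}.
This includes all of R1, so the common attributes are a superkey of R1 — the join is lossless.

Yes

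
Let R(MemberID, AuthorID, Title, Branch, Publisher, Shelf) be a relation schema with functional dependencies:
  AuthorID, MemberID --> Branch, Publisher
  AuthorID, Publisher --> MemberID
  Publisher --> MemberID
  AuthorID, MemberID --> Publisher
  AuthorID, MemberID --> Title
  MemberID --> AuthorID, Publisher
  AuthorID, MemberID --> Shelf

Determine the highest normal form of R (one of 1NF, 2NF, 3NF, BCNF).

Candidate keys: {MemberID}, {Publisher}. Prime attributes: {MemberID, Publisher}.
The left-hand side of every FD is a superkey, so BCNF is satisfied.

BCNF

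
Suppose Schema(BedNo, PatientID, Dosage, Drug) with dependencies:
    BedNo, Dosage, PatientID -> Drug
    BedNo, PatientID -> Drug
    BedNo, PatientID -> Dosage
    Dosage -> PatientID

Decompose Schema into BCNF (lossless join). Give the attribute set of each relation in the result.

{BedNo, Dosage, Drug}; {Dosage, PatientID}

Candidate keys of the original relation: {BedNo, Dosage}, {BedNo, PatientID}.
{BedNo, Dosage, Drug, PatientID}: {Dosage} determines {Dosage, PatientID} here but is not a superkey — split on Dosage -> PatientID, giving {Dosage, PatientID} and {BedNo, Dosage, Drug}.
{Dosage, PatientID} has no BCNF violation.
{BedNo, Dosage, Drug} has no BCNF violation.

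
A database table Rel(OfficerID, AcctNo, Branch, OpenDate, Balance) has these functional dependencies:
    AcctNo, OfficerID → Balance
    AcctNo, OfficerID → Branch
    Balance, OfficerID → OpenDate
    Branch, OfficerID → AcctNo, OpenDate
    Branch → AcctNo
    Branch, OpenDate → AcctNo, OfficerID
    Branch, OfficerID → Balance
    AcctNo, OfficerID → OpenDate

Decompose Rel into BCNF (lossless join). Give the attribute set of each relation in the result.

{AcctNo, Branch}; {Balance, Branch, OfficerID}; {Balance, OfficerID, OpenDate}

Candidate keys of the original relation: {AcctNo, OfficerID}, {Branch, OfficerID}, {Branch, OpenDate}.
{AcctNo, Balance, Branch, OfficerID, OpenDate}: {Balance, OfficerID} determines {Balance, OfficerID, OpenDate} here but is not a superkey — split on Balance, OfficerID → OpenDate, giving {Balance, OfficerID, OpenDate} and {AcctNo, Balance, Branch, OfficerID}.
{Balance, OfficerID, OpenDate}: every determinant is a superkey — BCNF.
{AcctNo, Balance, Branch, OfficerID}: {Branch} determines {AcctNo, Branch} here but is not a superkey — split on Branch → AcctNo, giving {AcctNo, Branch} and {Balance, Branch, OfficerID}.
{AcctNo, Branch}: every determinant is a superkey — BCNF.
{Balance, Branch, OfficerID}: every determinant is a superkey — BCNF.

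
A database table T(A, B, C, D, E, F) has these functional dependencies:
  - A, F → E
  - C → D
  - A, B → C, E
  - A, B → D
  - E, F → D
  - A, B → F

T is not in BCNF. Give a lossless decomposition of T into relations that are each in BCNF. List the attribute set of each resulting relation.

{A, B, C, F}; {A, E, F}; {D, E, F}

Candidate key of the original relation: {A, B}.
Within {A, B, C, D, E, F}: {A, F}⁺ ∩ {A, B, C, D, E, F} = {A, D, E, F}, not the whole set, so A, F → D, E violates BCNF; decompose into {A, D, E, F} and {A, B, C, F}.
Within {A, D, E, F}: {E, F}⁺ ∩ {A, D, E, F} = {D, E, F}, not the whole set, so E, F → D violates BCNF; decompose into {D, E, F} and {A, E, F}.
{D, E, F} has no BCNF violation.
{A, E, F} has no BCNF violation.
{A, B, C, F} has no BCNF violation.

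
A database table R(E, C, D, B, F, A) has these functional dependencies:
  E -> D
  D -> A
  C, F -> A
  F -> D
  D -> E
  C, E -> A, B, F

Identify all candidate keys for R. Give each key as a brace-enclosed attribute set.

{C} never appears on the right of any FD, so every key must include it.
{C, D}⁺ = {A, B, C, D, E, F} — all of the relation — so {C, D} is a candidate key.
{C, E}⁺ = {A, B, C, D, E, F} — all of the relation — so {C, E} is a candidate key.
{C, F}⁺ = {A, B, C, D, E, F} — all of the relation — so {C, F} is a candidate key.
No proper subset of any of these is a key, and no other minimal superkey exists.

{C, D}, {C, E}, {C, F}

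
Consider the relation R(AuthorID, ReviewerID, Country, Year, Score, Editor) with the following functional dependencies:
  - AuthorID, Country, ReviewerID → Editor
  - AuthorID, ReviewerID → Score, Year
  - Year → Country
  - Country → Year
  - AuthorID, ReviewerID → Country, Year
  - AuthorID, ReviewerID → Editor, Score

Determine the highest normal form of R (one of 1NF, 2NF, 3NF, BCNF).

2NF

Candidate key: {AuthorID, ReviewerID}. Prime attributes: {AuthorID, ReviewerID}.
Year → Country: {Year}⁺ = {Country, Year}, which is not all of the attributes, so the left side is not a superkey — BCNF is violated.
Year → Country has non-prime {Country} on the right and a non-superkey on the left, so 3NF fails.
No proper subset of a key has a non-prime attribute in its closure, so there is no partial dependency; 2NF holds.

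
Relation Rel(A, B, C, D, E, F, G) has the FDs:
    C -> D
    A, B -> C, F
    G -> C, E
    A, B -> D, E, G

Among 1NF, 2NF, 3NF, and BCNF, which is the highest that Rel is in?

Candidate key: {A, B}. Prime attributes: {A, B}.
C -> D: {C}⁺ = {C, D}, which is not all of the attributes, so the left side is not a superkey — BCNF is violated.
C -> D determines the non-prime attribute {D} from a non-superkey — 3NF is violated.
No proper subset of a key has a non-prime attribute in its closure, so there is no partial dependency; 2NF holds.

2NF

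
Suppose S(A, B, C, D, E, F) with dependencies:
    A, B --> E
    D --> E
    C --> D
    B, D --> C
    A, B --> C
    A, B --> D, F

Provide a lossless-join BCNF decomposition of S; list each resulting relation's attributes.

{A, B, C, F}; {C, D}; {D, E}

Candidate key of the original relation: {A, B}.
In {A, B, C, D, E, F}, {D} is not a superkey ({D}⁺ restricted to this set is {D, E}), so split on D --> E into {D, E} and {A, B, C, D, F}.
{D, E} is in BCNF.
In {A, B, C, D, F}, {C} is not a superkey ({C}⁺ restricted to this set is {C, D}), so split on C --> D into {C, D} and {A, B, C, F}.
{C, D} is in BCNF.
{A, B, C, F} is in BCNF.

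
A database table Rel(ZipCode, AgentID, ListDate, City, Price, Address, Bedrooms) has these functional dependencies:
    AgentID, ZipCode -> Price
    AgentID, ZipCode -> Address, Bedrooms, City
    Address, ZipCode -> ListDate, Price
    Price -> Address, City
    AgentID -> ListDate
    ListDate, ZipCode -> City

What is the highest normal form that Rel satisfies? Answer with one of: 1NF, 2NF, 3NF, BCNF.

1NF

Candidate key: {AgentID, ZipCode}. Prime attributes: {AgentID, ZipCode}.
Address, ZipCode -> ListDate, Price breaks BCNF: {Address, ZipCode}⁺ = {Address, City, ListDate, Price, ZipCode}, so {Address, ZipCode} is not a superkey.
Address, ZipCode -> ListDate, Price has non-prime {ListDate, Price} on the right and a non-superkey on the left, so 3NF fails.
Since {AgentID} ⊂ {AgentID, ZipCode} and {AgentID}⁺ ⊇ {ListDate} with {ListDate} non-prime, there is a partial dependency; 2NF fails.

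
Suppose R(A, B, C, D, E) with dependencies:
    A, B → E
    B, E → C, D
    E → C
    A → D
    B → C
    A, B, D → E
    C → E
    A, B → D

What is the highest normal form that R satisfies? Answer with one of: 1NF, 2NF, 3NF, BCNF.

1NF

Candidate key: {A, B}. Prime attributes: {A, B}.
For B, E → C, D we have {B, E}⁺ = {B, C, D, E}; {B, E} is not a superkey, so BCNF fails.
B, E → C, D determines the non-prime attributes {C, D} from a non-superkey — 3NF is violated.
{A} is a proper subset of the key {A, B}, and {A}⁺ contains the non-prime attribute {D} — a partial dependency, so 2NF is violated.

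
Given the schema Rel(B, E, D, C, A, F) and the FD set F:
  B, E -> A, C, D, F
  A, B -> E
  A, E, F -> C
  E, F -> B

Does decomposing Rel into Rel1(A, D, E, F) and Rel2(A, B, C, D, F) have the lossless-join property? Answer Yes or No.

No

The shared attributes are {A, D, F} and {A, D, F}⁺ = {A, D, F}.
The closure covers neither Rel1 nor Rel2 entirely; the join is not lossless.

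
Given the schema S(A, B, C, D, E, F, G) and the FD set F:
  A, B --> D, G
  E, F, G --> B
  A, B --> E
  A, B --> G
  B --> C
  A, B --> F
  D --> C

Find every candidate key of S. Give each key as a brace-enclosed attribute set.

{A, B}, {A, E, F, G}

No FD produces {A}, so it must be in every candidate key.
Closure of {A, B} is {A, B, C, D, E, F, G}, the whole schema; {A, B} is a candidate key.
Closure of {A, E, F, G} is {A, B, C, D, E, F, G}, the whole schema; {A, E, F, G} is a candidate key.
No proper subset of any of these is a key, and no other minimal superkey exists.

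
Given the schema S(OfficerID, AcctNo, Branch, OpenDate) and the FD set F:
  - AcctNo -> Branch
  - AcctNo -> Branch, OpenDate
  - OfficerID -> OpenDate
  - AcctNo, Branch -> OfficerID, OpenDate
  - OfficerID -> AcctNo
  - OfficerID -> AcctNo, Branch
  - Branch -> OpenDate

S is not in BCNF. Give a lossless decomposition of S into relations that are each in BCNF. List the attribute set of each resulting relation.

Candidate keys of the original relation: {AcctNo}, {OfficerID}.
{AcctNo, Branch, OfficerID, OpenDate}: {Branch} determines {Branch, OpenDate} here but is not a superkey — split on Branch -> OpenDate, giving {Branch, OpenDate} and {AcctNo, Branch, OfficerID}.
{Branch, OpenDate} is in BCNF.
{AcctNo, Branch, OfficerID} is in BCNF.

{AcctNo, Branch, OfficerID}; {Branch, OpenDate}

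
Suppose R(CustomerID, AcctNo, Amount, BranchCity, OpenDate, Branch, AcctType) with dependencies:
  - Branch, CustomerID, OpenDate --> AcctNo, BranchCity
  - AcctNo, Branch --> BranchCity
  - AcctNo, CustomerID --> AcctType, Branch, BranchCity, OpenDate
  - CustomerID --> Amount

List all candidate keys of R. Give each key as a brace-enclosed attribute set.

{AcctNo, CustomerID}, {Branch, CustomerID, OpenDate}

Attributes never on any right-hand side: {CustomerID} — every candidate key must contain it.
{AcctNo, CustomerID} is a candidate key since {AcctNo, CustomerID}⁺ = {AcctNo, AcctType, Amount, Branch, BranchCity, CustomerID, OpenDate} covers every attribute.
{Branch, CustomerID, OpenDate} is a candidate key since {Branch, CustomerID, OpenDate}⁺ = {AcctNo, AcctType, Amount, Branch, BranchCity, CustomerID, OpenDate} covers every attribute.
These are minimal and exhaustive — every other superkey contains one of them.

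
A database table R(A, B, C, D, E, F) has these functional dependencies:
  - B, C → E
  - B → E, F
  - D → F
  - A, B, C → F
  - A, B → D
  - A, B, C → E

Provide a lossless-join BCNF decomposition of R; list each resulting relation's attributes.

{A, B, C}; {A, B, D}; {B, E, F}

Candidate key of the original relation: {A, B, C}.
Within {A, B, C, D, E, F}: {B, C}⁺ ∩ {A, B, C, D, E, F} = {B, C, E, F}, not the whole set, so B, C → E, F violates BCNF; decompose into {B, C, E, F} and {A, B, C, D}.
Within {B, C, E, F}: {B}⁺ ∩ {B, C, E, F} = {B, E, F}, not the whole set, so B → E, F violates BCNF; decompose into {B, E, F} and {B, C}.
{B, E, F}: every determinant is a superkey — BCNF.
{B, C}: every determinant is a superkey — BCNF.
Within {A, B, C, D}: {A, B}⁺ ∩ {A, B, C, D} = {A, B, D}, not the whole set, so A, B → D violates BCNF; decompose into {A, B, D} and {A, B, C}.
{A, B, D}: every determinant is a superkey — BCNF.
{A, B, C}: every determinant is a superkey — BCNF.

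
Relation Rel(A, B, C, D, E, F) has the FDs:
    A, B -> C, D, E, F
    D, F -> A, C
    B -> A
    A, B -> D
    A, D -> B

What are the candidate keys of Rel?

{B} is a candidate key since {B}⁺ = {A, B, C, D, E, F} covers every attribute.
{A, D} is a candidate key since {A, D}⁺ = {A, B, C, D, E, F} covers every attribute.
{D, F} is a candidate key since {D, F}⁺ = {A, B, C, D, E, F} covers every attribute.
Any other superkey properly contains one of these, so there are no further candidate keys.

{A, D}, {B}, {D, F}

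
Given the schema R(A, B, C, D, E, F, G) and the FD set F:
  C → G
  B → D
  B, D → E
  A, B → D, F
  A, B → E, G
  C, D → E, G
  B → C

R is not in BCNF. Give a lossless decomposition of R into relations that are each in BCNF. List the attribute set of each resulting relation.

{A, B, F}; {B, C, D}; {C, D, E}; {C, G}

Candidate key of the original relation: {A, B}.
Within {A, B, C, D, E, F, G}: {C}⁺ ∩ {A, B, C, D, E, F, G} = {C, G}, not the whole set, so C → G violates BCNF; decompose into {C, G} and {A, B, C, D, E, F}.
{C, G} has no BCNF violation.
Within {A, B, C, D, E, F}: {B}⁺ ∩ {A, B, C, D, E, F} = {B, C, D, E}, not the whole set, so B → C, D, E violates BCNF; decompose into {B, C, D, E} and {A, B, F}.
Within {B, C, D, E}: {C, D}⁺ ∩ {B, C, D, E} = {C, D, E}, not the whole set, so C, D → E violates BCNF; decompose into {C, D, E} and {B, C, D}.
{C, D, E} has no BCNF violation.
{B, C, D} has no BCNF violation.
{A, B, F} has no BCNF violation.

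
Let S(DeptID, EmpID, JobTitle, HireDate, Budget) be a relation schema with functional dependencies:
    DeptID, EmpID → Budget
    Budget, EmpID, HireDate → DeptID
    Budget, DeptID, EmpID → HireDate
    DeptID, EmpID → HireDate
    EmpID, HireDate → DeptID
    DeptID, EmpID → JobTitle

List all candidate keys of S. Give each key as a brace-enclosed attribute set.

{EmpID} never appears on the right of any FD, so every key must include it.
{DeptID, EmpID}⁺ = {Budget, DeptID, EmpID, HireDate, JobTitle}, which is every attribute, so {DeptID, EmpID} is a candidate key.
{EmpID, HireDate}⁺ = {Budget, DeptID, EmpID, HireDate, JobTitle}, which is every attribute, so {EmpID, HireDate} is a candidate key.
No proper subset of any of these is a key, and no other minimal superkey exists.

{DeptID, EmpID}, {EmpID, HireDate}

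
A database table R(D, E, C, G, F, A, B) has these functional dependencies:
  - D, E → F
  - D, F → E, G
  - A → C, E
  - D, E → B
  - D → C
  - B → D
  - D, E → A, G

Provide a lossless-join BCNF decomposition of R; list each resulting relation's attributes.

{A, B, F, G}; {A, C, E}; {B, D}

Candidate keys of the original relation: {A, B}, {A, D}, {B, E}, {B, F}, {D, E}, {D, F}.
{A, B, C, D, E, F, G}: {A} determines {A, C, E} here but is not a superkey — split on A → C, E, giving {A, C, E} and {A, B, D, F, G}.
{A, C, E} is in BCNF.
{A, B, D, F, G}: {B} determines {B, D} here but is not a superkey — split on B → D, giving {B, D} and {A, B, F, G}.
{B, D} is in BCNF.
{A, B, F, G} is in BCNF.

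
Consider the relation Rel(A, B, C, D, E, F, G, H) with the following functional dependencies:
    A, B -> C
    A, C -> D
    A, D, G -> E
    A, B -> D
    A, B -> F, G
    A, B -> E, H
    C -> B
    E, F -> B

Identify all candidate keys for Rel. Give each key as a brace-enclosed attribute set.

{A} never appears on the right of any FD, so every key must include it.
{A, B} is a candidate key since {A, B}⁺ = {A, B, C, D, E, F, G, H} covers every attribute.
{A, C} is a candidate key since {A, C}⁺ = {A, B, C, D, E, F, G, H} covers every attribute.
{A, E, F} is a candidate key since {A, E, F}⁺ = {A, B, C, D, E, F, G, H} covers every attribute.
{A, D, F, G} is a candidate key since {A, D, F, G}⁺ = {A, B, C, D, E, F, G, H} covers every attribute.
These are minimal and exhaustive — every other superkey contains one of them.

{A, B}, {A, C}, {A, D, F, G}, {A, E, F}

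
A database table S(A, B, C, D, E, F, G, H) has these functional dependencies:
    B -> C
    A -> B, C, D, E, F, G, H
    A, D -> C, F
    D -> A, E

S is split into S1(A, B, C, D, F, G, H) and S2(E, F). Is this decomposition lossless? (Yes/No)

No

The shared attributes are {F} and {F}⁺ = {F}.
S1 ⊄ {F} and S2 ⊄ {F}, so the split is lossy.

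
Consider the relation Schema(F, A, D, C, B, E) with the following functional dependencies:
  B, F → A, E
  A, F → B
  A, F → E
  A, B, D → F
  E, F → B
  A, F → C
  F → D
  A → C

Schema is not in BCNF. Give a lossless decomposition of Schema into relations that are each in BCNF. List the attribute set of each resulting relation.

Candidate keys of the original relation: {A, B, D}, {A, F}, {B, F}, {E, F}.
In {A, B, C, D, E, F}, {F} is not a superkey ({F}⁺ restricted to this set is {D, F}), so split on F → D into {D, F} and {A, B, C, E, F}.
{D, F} has no BCNF violation.
In {A, B, C, E, F}, {A} is not a superkey ({A}⁺ restricted to this set is {A, C}), so split on A → C into {A, C} and {A, B, E, F}.
{A, C} has no BCNF violation.
{A, B, E, F} has no BCNF violation.

{A, B, E, F}; {A, C}; {D, F}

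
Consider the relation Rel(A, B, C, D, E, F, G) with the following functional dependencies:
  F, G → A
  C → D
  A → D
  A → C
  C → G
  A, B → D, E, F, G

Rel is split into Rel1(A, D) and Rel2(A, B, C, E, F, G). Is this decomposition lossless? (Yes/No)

Common attributes: {A}; their closure is {A, C, D, G}.
This includes all of Rel1, so the common attributes are a superkey of Rel1 — the join is lossless.

Yes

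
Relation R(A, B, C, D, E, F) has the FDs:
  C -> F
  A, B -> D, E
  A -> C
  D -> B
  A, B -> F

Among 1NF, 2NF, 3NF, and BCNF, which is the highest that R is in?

Candidate keys: {A, B}, {A, D}. Prime attributes: {A, B, D}.
C -> F breaks BCNF: {C}⁺ = {C, F}, so {C} is not a superkey.
C -> F has non-prime {F} on the right and a non-superkey on the left, so 3NF fails.
The proper key subset {A} of {A, B} determines non-prime {C, F}, so the relation is not even in 2NF.

1NF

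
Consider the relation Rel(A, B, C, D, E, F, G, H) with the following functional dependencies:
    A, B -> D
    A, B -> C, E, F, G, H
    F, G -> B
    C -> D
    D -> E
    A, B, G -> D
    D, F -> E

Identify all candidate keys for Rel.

{A, B}, {A, F, G}

No FD produces {A}, so it must be in every candidate key.
{A, B}⁺ = {A, B, C, D, E, F, G, H} — all of the relation — so {A, B} is a candidate key.
{A, F, G}⁺ = {A, B, C, D, E, F, G, H} — all of the relation — so {A, F, G} is a candidate key.
Any other superkey properly contains one of these, so there are no further candidate keys.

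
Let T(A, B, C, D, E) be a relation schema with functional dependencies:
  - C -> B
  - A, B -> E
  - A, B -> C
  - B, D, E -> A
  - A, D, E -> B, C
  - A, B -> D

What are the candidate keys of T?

{A, B}, {A, C}, {A, D, E}, {B, D, E}, {C, D, E}

Closure of {A, B} is {A, B, C, D, E}, the whole schema; {A, B} is a candidate key.
Closure of {A, C} is {A, B, C, D, E}, the whole schema; {A, C} is a candidate key.
Closure of {A, D, E} is {A, B, C, D, E}, the whole schema; {A, D, E} is a candidate key.
Closure of {B, D, E} is {A, B, C, D, E}, the whole schema; {B, D, E} is a candidate key.
Closure of {C, D, E} is {A, B, C, D, E}, the whole schema; {C, D, E} is a candidate key.
Any other superkey properly contains one of these, so there are no further candidate keys.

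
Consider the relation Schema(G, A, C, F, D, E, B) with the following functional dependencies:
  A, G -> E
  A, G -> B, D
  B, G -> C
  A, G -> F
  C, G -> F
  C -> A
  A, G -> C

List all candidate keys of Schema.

{G} never appears on the right of any FD, so every key must include it.
Closure of {A, G} is {A, B, C, D, E, F, G}, the whole schema; {A, G} is a candidate key.
Closure of {B, G} is {A, B, C, D, E, F, G}, the whole schema; {B, G} is a candidate key.
Closure of {C, G} is {A, B, C, D, E, F, G}, the whole schema; {C, G} is a candidate key.
No proper subset of any of these is a key, and no other minimal superkey exists.

{A, G}, {B, G}, {C, G}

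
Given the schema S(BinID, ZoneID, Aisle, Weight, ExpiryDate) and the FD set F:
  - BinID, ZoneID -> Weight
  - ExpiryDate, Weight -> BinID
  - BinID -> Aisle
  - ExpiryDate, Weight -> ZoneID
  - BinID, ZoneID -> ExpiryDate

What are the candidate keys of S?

{BinID, ZoneID}⁺ = {Aisle, BinID, ExpiryDate, Weight, ZoneID} — all of the relation — so {BinID, ZoneID} is a candidate key.
{ExpiryDate, Weight}⁺ = {Aisle, BinID, ExpiryDate, Weight, ZoneID} — all of the relation — so {ExpiryDate, Weight} is a candidate key.
These are minimal and exhaustive — every other superkey contains one of them.

{BinID, ZoneID}, {ExpiryDate, Weight}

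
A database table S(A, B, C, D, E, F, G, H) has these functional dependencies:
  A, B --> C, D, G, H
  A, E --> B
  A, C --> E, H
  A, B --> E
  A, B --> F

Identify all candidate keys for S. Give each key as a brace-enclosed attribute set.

{A, B}, {A, C}, {A, E}

Attributes never on any right-hand side: {A} — every candidate key must contain it.
{A, B}⁺ = {A, B, C, D, E, F, G, H}, which is every attribute, so {A, B} is a candidate key.
{A, C}⁺ = {A, B, C, D, E, F, G, H}, which is every attribute, so {A, C} is a candidate key.
{A, E}⁺ = {A, B, C, D, E, F, G, H}, which is every attribute, so {A, E} is a candidate key.
No proper subset of any of these is a key, and no other minimal superkey exists.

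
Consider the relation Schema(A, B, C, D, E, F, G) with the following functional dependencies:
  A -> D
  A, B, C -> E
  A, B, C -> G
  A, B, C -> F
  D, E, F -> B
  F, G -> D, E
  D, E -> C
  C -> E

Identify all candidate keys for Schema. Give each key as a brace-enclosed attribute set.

{A, B, C}, {A, B, E}, {A, C, F}, {A, E, F}, {A, F, G}

Attributes never on any right-hand side: {A} — every candidate key must contain it.
Closure of {A, B, C} is {A, B, C, D, E, F, G}, the whole schema; {A, B, C} is a candidate key.
Closure of {A, B, E} is {A, B, C, D, E, F, G}, the whole schema; {A, B, E} is a candidate key.
Closure of {A, C, F} is {A, B, C, D, E, F, G}, the whole schema; {A, C, F} is a candidate key.
Closure of {A, E, F} is {A, B, C, D, E, F, G}, the whole schema; {A, E, F} is a candidate key.
Closure of {A, F, G} is {A, B, C, D, E, F, G}, the whole schema; {A, F, G} is a candidate key.
Any other superkey properly contains one of these, so there are no further candidate keys.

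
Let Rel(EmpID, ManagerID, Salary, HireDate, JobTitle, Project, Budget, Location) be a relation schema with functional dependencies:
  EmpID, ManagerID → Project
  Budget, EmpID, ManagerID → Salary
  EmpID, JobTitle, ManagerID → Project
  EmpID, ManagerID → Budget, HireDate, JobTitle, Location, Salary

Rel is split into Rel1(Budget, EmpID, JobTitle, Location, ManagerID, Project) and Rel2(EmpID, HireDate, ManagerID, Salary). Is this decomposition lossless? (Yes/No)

Yes

Common attributes: {EmpID, ManagerID}; their closure is {Budget, EmpID, HireDate, JobTitle, Location, ManagerID, Project, Salary}.
Since Rel1 ⊆ {Budget, EmpID, HireDate, JobTitle, Location, ManagerID, Project, Salary}, the intersection is a superkey of Rel1; the decomposition is lossless.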